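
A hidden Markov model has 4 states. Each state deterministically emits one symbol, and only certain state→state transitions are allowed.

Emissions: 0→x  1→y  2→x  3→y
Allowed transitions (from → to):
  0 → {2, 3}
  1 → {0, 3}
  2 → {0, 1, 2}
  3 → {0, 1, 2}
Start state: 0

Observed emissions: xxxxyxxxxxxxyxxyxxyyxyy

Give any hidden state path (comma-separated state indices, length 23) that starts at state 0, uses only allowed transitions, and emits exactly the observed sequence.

  t0 'x' -> {0,2}, take 0 (start)
  t1 'x' -> {0,2}, take 2 (0->2 ok)
  t2 'x' -> {0,2}, take 2 (2->2 ok)
  t3 'x' -> {0,2}, take 0 (2->0 ok)
  t4 'y' -> {1,3}, take 3 (0->3 ok)
  t5 'x' -> {0,2}, take 0 (3->0 ok)
  t6 'x' -> {0,2}, take 2 (0->2 ok)
  t7 'x' -> {0,2}, take 0 (2->0 ok)
  t8 'x' -> {0,2}, take 2 (0->2 ok)
  t9 'x' -> {0,2}, take 2 (2->2 ok)
  t10 'x' -> {0,2}, take 0 (2->0 ok)
  t11 'x' -> {0,2}, take 2 (0->2 ok)
  t12 'y' -> {1,3}, take 1 (2->1 ok)
  t13 'x' -> {0,2}, take 0 (1->0 ok)
  t14 'x' -> {0,2}, take 2 (0->2 ok)
  t15 'y' -> {1,3}, take 1 (2->1 ok)
  t16 'x' -> {0,2}, take 0 (1->0 ok)
  t17 'x' -> {0,2}, take 2 (0->2 ok)
  t18 'y' -> {1,3}, take 1 (2->1 ok)
  t19 'y' -> {1,3}, take 3 (1->3 ok)
  t20 'x' -> {0,2}, take 2 (3->2 ok)
  t21 'y' -> {1,3}, take 1 (2->1 ok)
  t22 'y' -> {1,3}, take 3 (1->3 ok)

0,2,2,0,3,0,2,0,2,2,0,2,1,0,2,1,0,2,1,3,2,1,3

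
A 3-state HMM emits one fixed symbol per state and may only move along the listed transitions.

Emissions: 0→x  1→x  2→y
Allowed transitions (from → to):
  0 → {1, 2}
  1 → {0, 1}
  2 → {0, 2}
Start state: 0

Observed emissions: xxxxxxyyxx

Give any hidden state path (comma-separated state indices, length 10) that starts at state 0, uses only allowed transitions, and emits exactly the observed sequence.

0,1,0,1,1,0,2,2,0,1

  pos 0: x in {0,1}, choose 0; start
  pos 1: x in {0,1}, choose 1; 0->1 ok
  pos 2: x in {0,1}, choose 0; 1->0 ok
  pos 3: x in {0,1}, choose 1; 0->1 ok
  pos 4: x in {0,1}, choose 1; 1->1 ok
  pos 5: x in {0,1}, choose 0; 1->0 ok
  pos 6: y in {2}, choose 2; 0->2 ok
  pos 7: y in {2}, choose 2; 2->2 ok
  pos 8: x in {0,1}, choose 0; 2->0 ok
  pos 9: x in {0,1}, choose 1; 0->1 ok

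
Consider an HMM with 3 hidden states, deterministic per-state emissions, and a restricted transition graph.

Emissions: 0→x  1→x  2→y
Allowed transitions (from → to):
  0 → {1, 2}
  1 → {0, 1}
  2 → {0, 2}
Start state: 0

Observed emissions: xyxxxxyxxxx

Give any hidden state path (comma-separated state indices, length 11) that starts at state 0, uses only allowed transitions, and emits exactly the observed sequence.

0,2,0,1,1,0,2,0,1,1,1

  pos 0: x in {0,1}, choose 0; start
  pos 1: y in {2}, choose 2; 0->2 ok
  pos 2: x in {0,1}, choose 0; 2->0 ok
  pos 3: x in {0,1}, choose 1; 0->1 ok
  pos 4: x in {0,1}, choose 1; 1->1 ok
  pos 5: x in {0,1}, choose 0; 1->0 ok
  pos 6: y in {2}, choose 2; 0->2 ok
  pos 7: x in {0,1}, choose 0; 2->0 ok
  pos 8: x in {0,1}, choose 1; 0->1 ok
  pos 9: x in {0,1}, choose 1; 1->1 ok
  pos 10: x in {0,1}, choose 1; 1->1 ok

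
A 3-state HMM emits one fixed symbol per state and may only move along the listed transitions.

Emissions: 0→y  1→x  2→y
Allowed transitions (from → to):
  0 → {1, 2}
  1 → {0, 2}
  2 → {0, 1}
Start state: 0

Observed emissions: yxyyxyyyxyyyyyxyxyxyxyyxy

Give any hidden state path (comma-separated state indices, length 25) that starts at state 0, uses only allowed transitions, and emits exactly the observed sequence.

  t0 'y' -> {0,2}, take 0 (start)
  t1 'x' -> {1}, take 1 (0->1 ok)
  t2 'y' -> {0,2}, take 2 (1->2 ok)
  t3 'y' -> {0,2}, take 0 (2->0 ok)
  t4 'x' -> {1}, take 1 (0->1 ok)
  t5 'y' -> {0,2}, take 0 (1->0 ok)
  t6 'y' -> {0,2}, take 2 (0->2 ok)
  t7 'y' -> {0,2}, take 0 (2->0 ok)
  t8 'x' -> {1}, take 1 (0->1 ok)
  t9 'y' -> {0,2}, take 0 (1->0 ok)
  t10 'y' -> {0,2}, take 2 (0->2 ok)
  t11 'y' -> {0,2}, take 0 (2->0 ok)
  t12 'y' -> {0,2}, take 2 (0->2 ok)
  t13 'y' -> {0,2}, take 0 (2->0 ok)
  t14 'x' -> {1}, take 1 (0->1 ok)
  t15 'y' -> {0,2}, take 0 (1->0 ok)
  t16 'x' -> {1}, take 1 (0->1 ok)
  t17 'y' -> {0,2}, take 0 (1->0 ok)
  t18 'x' -> {1}, take 1 (0->1 ok)
  t19 'y' -> {0,2}, take 2 (1->2 ok)
  t20 'x' -> {1}, take 1 (2->1 ok)
  t21 'y' -> {0,2}, take 2 (1->2 ok)
  t22 'y' -> {0,2}, take 0 (2->0 ok)
  t23 'x' -> {1}, take 1 (0->1 ok)
  t24 'y' -> {0,2}, take 0 (1->0 ok)

0,1,2,0,1,0,2,0,1,0,2,0,2,0,1,0,1,0,1,2,1,2,0,1,0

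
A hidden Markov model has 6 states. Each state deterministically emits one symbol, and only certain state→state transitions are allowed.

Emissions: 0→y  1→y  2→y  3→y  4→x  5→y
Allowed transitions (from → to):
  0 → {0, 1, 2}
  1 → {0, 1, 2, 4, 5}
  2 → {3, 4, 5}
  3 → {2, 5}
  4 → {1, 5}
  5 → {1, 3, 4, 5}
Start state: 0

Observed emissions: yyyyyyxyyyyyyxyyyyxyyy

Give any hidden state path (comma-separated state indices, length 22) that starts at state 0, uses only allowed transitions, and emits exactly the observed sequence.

0,1,0,2,3,2,4,1,5,3,5,1,2,4,5,1,1,5,4,1,2,5

  [0] y  {0,1,2,3,5}  => 0  start
  [1] y  {0,1,2,3,5}  => 1  0->1 ok
  [2] y  {0,1,2,3,5}  => 0  1->0 ok
  [3] y  {0,1,2,3,5}  => 2  0->2 ok
  [4] y  {0,1,2,3,5}  => 3  2->3 ok
  [5] y  {0,1,2,3,5}  => 2  3->2 ok
  [6] x  {4}  => 4  2->4 ok
  [7] y  {0,1,2,3,5}  => 1  4->1 ok
  [8] y  {0,1,2,3,5}  => 5  1->5 ok
  [9] y  {0,1,2,3,5}  => 3  5->3 ok
  [10] y  {0,1,2,3,5}  => 5  3->5 ok
  [11] y  {0,1,2,3,5}  => 1  5->1 ok
  [12] y  {0,1,2,3,5}  => 2  1->2 ok
  [13] x  {4}  => 4  2->4 ok
  [14] y  {0,1,2,3,5}  => 5  4->5 ok
  [15] y  {0,1,2,3,5}  => 1  5->1 ok
  [16] y  {0,1,2,3,5}  => 1  1->1 ok
  [17] y  {0,1,2,3,5}  => 5  1->5 ok
  [18] x  {4}  => 4  5->4 ok
  [19] y  {0,1,2,3,5}  => 1  4->1 ok
  [20] y  {0,1,2,3,5}  => 2  1->2 ok
  [21] y  {0,1,2,3,5}  => 5  2->5 ok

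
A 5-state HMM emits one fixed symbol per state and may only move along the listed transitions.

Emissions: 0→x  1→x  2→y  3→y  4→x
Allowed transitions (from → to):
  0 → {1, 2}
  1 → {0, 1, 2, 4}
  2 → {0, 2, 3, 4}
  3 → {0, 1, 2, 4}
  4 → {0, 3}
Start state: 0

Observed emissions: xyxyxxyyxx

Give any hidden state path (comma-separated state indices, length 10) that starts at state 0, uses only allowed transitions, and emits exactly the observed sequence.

0,2,0,2,4,0,2,2,4,0

  t0 'x' -> {0,1,4}, take 0 (start)
  t1 'y' -> {2,3}, take 2 (0->2 ok)
  t2 'x' -> {0,1,4}, take 0 (2->0 ok)
  t3 'y' -> {2,3}, take 2 (0->2 ok)
  t4 'x' -> {0,1,4}, take 4 (2->4 ok)
  t5 'x' -> {0,1,4}, take 0 (4->0 ok)
  t6 'y' -> {2,3}, take 2 (0->2 ok)
  t7 'y' -> {2,3}, take 2 (2->2 ok)
  t8 'x' -> {0,1,4}, take 4 (2->4 ok)
  t9 'x' -> {0,1,4}, take 0 (4->0 ok)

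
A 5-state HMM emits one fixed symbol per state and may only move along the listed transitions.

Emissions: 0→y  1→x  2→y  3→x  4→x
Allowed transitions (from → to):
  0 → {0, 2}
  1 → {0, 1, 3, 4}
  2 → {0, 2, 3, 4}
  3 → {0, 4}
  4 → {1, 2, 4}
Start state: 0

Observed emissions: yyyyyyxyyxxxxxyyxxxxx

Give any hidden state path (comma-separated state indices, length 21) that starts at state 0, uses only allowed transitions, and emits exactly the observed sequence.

  [0] y  {0,2}  => 0  start
  [1] y  {0,2}  => 0  0->0 ok
  [2] y  {0,2}  => 2  0->2 ok
  [3] y  {0,2}  => 2  2->2 ok
  [4] y  {0,2}  => 2  2->2 ok
  [5] y  {0,2}  => 2  2->2 ok
  [6] x  {1,3,4}  => 4  2->4 ok
  [7] y  {0,2}  => 2  4->2 ok
  [8] y  {0,2}  => 2  2->2 ok
  [9] x  {1,3,4}  => 3  2->3 ok
  [10] x  {1,3,4}  => 4  3->4 ok
  [11] x  {1,3,4}  => 1  4->1 ok
  [12] x  {1,3,4}  => 1  1->1 ok
  [13] x  {1,3,4}  => 1  1->1 ok
  [14] y  {0,2}  => 0  1->0 ok
  [15] y  {0,2}  => 2  0->2 ok
  [16] x  {1,3,4}  => 4  2->4 ok
  [17] x  {1,3,4}  => 1  4->1 ok
  [18] x  {1,3,4}  => 1  1->1 ok
  [19] x  {1,3,4}  => 3  1->3 ok
  [20] x  {1,3,4}  => 4  3->4 ok

0,0,2,2,2,2,4,2,2,3,4,1,1,1,0,2,4,1,1,3,4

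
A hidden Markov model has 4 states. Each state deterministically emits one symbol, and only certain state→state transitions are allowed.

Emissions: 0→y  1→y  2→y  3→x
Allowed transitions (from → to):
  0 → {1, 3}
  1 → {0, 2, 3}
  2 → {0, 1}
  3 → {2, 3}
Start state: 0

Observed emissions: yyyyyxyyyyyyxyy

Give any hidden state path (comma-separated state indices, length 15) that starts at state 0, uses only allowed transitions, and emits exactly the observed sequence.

  0: obs=y cand={0,1,2} pick 0 [start]
  1: obs=y cand={0,1,2} pick 1 [0->1 ok]
  2: obs=y cand={0,1,2} pick 0 [1->0 ok]
  3: obs=y cand={0,1,2} pick 1 [0->1 ok]
  4: obs=y cand={0,1,2} pick 0 [1->0 ok]
  5: obs=x cand={3} pick 3 [0->3 ok]
  6: obs=y cand={0,1,2} pick 2 [3->2 ok]
  7: obs=y cand={0,1,2} pick 0 [2->0 ok]
  8: obs=y cand={0,1,2} pick 1 [0->1 ok]
  9: obs=y cand={0,1,2} pick 0 [1->0 ok]
  10: obs=y cand={0,1,2} pick 1 [0->1 ok]
  11: obs=y cand={0,1,2} pick 0 [1->0 ok]
  12: obs=x cand={3} pick 3 [0->3 ok]
  13: obs=y cand={0,1,2} pick 2 [3->2 ok]
  14: obs=y cand={0,1,2} pick 0 [2->0 ok]

0,1,0,1,0,3,2,0,1,0,1,0,3,2,0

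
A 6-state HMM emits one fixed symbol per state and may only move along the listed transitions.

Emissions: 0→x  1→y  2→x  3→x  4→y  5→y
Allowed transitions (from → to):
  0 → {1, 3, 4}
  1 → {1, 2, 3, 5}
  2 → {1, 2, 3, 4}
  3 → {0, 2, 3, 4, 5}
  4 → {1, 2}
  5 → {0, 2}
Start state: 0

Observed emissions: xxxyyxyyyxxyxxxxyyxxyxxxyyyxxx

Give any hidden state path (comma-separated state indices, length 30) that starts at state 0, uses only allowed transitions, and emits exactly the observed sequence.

0,3,0,1,5,0,4,1,5,2,2,4,2,3,0,3,4,1,3,3,4,2,2,2,4,1,1,2,3,3

  0: obs=x cand={0,2,3} pick 0 [start]
  1: obs=x cand={0,2,3} pick 3 [0->3 ok]
  2: obs=x cand={0,2,3} pick 0 [3->0 ok]
  3: obs=y cand={1,4,5} pick 1 [0->1 ok]
  4: obs=y cand={1,4,5} pick 5 [1->5 ok]
  5: obs=x cand={0,2,3} pick 0 [5->0 ok]
  6: obs=y cand={1,4,5} pick 4 [0->4 ok]
  7: obs=y cand={1,4,5} pick 1 [4->1 ok]
  8: obs=y cand={1,4,5} pick 5 [1->5 ok]
  9: obs=x cand={0,2,3} pick 2 [5->2 ok]
  10: obs=x cand={0,2,3} pick 2 [2->2 ok]
  11: obs=y cand={1,4,5} pick 4 [2->4 ok]
  12: obs=x cand={0,2,3} pick 2 [4->2 ok]
  13: obs=x cand={0,2,3} pick 3 [2->3 ok]
  14: obs=x cand={0,2,3} pick 0 [3->0 ok]
  15: obs=x cand={0,2,3} pick 3 [0->3 ok]
  16: obs=y cand={1,4,5} pick 4 [3->4 ok]
  17: obs=y cand={1,4,5} pick 1 [4->1 ok]
  18: obs=x cand={0,2,3} pick 3 [1->3 ok]
  19: obs=x cand={0,2,3} pick 3 [3->3 ok]
  20: obs=y cand={1,4,5} pick 4 [3->4 ok]
  21: obs=x cand={0,2,3} pick 2 [4->2 ok]
  22: obs=x cand={0,2,3} pick 2 [2->2 ok]
  23: obs=x cand={0,2,3} pick 2 [2->2 ok]
  24: obs=y cand={1,4,5} pick 4 [2->4 ok]
  25: obs=y cand={1,4,5} pick 1 [4->1 ok]
  26: obs=y cand={1,4,5} pick 1 [1->1 ok]
  27: obs=x cand={0,2,3} pick 2 [1->2 ok]
  28: obs=x cand={0,2,3} pick 3 [2->3 ok]
  29: obs=x cand={0,2,3} pick 3 [3->3 ok]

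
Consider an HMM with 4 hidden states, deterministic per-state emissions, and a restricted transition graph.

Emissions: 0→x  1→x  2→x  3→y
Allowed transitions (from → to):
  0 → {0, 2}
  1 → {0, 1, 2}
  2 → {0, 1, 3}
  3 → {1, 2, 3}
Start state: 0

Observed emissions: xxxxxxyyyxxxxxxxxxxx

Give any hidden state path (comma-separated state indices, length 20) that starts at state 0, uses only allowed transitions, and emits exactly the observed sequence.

  t0 'x' -> {0,1,2}, take 0 (start)
  t1 'x' -> {0,1,2}, take 2 (0->2 ok)
  t2 'x' -> {0,1,2}, take 0 (2->0 ok)
  t3 'x' -> {0,1,2}, take 2 (0->2 ok)
  t4 'x' -> {0,1,2}, take 0 (2->0 ok)
  t5 'x' -> {0,1,2}, take 2 (0->2 ok)
  t6 'y' -> {3}, take 3 (2->3 ok)
  t7 'y' -> {3}, take 3 (3->3 ok)
  t8 'y' -> {3}, take 3 (3->3 ok)
  t9 'x' -> {0,1,2}, take 1 (3->1 ok)
  t10 'x' -> {0,1,2}, take 0 (1->0 ok)
  t11 'x' -> {0,1,2}, take 2 (0->2 ok)
  t12 'x' -> {0,1,2}, take 1 (2->1 ok)
  t13 'x' -> {0,1,2}, take 1 (1->1 ok)
  t14 'x' -> {0,1,2}, take 2 (1->2 ok)
  t15 'x' -> {0,1,2}, take 1 (2->1 ok)
  t16 'x' -> {0,1,2}, take 0 (1->0 ok)
  t17 'x' -> {0,1,2}, take 2 (0->2 ok)
  t18 'x' -> {0,1,2}, take 1 (2->1 ok)
  t19 'x' -> {0,1,2}, take 1 (1->1 ok)

0,2,0,2,0,2,3,3,3,1,0,2,1,1,2,1,0,2,1,1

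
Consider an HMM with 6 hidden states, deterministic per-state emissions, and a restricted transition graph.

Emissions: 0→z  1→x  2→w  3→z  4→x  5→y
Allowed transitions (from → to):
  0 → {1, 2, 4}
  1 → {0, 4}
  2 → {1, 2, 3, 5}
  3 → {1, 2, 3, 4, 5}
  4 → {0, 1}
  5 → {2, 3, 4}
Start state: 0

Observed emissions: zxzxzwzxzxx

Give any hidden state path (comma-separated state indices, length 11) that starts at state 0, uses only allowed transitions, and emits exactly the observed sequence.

  [0] z  {0,3}  => 0  start
  [1] x  {1,4}  => 4  0->4 ok
  [2] z  {0,3}  => 0  4->0 ok
  [3] x  {1,4}  => 1  0->1 ok
  [4] z  {0,3}  => 0  1->0 ok
  [5] w  {2}  => 2  0->2 ok
  [6] z  {0,3}  => 3  2->3 ok
  [7] x  {1,4}  => 1  3->1 ok
  [8] z  {0,3}  => 0  1->0 ok
  [9] x  {1,4}  => 1  0->1 ok
  [10] x  {1,4}  => 4  1->4 ok

0,4,0,1,0,2,3,1,0,1,4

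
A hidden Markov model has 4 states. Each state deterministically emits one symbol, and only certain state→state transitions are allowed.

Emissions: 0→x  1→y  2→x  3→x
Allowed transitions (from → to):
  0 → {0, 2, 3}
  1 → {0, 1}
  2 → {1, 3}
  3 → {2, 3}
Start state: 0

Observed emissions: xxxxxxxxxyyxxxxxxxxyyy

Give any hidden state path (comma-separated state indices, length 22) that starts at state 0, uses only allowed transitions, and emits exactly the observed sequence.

  pos 0: x in {0,2,3}, choose 0; start
  pos 1: x in {0,2,3}, choose 3; 0->3 ok
  pos 2: x in {0,2,3}, choose 2; 3->2 ok
  pos 3: x in {0,2,3}, choose 3; 2->3 ok
  pos 4: x in {0,2,3}, choose 3; 3->3 ok
  pos 5: x in {0,2,3}, choose 2; 3->2 ok
  pos 6: x in {0,2,3}, choose 3; 2->3 ok
  pos 7: x in {0,2,3}, choose 3; 3->3 ok
  pos 8: x in {0,2,3}, choose 2; 3->2 ok
  pos 9: y in {1}, choose 1; 2->1 ok
  pos 10: y in {1}, choose 1; 1->1 ok
  pos 11: x in {0,2,3}, choose 0; 1->0 ok
  pos 12: x in {0,2,3}, choose 0; 0->0 ok
  pos 13: x in {0,2,3}, choose 0; 0->0 ok
  pos 14: x in {0,2,3}, choose 2; 0->2 ok
  pos 15: x in {0,2,3}, choose 3; 2->3 ok
  pos 16: x in {0,2,3}, choose 2; 3->2 ok
  pos 17: x in {0,2,3}, choose 3; 2->3 ok
  pos 18: x in {0,2,3}, choose 2; 3->2 ok
  pos 19: y in {1}, choose 1; 2->1 ok
  pos 20: y in {1}, choose 1; 1->1 ok
  pos 21: y in {1}, choose 1; 1->1 ok

0,3,2,3,3,2,3,3,2,1,1,0,0,0,2,3,2,3,2,1,1,1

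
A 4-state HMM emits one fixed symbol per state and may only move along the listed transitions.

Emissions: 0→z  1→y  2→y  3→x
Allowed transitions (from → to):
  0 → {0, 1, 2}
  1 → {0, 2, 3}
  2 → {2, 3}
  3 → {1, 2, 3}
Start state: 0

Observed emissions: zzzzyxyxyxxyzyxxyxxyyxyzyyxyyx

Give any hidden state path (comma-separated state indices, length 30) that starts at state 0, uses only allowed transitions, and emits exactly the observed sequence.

  pos 0: z in {0}, choose 0; start
  pos 1: z in {0}, choose 0; 0->0 ok
  pos 2: z in {0}, choose 0; 0->0 ok
  pos 3: z in {0}, choose 0; 0->0 ok
  pos 4: y in {1,2}, choose 2; 0->2 ok
  pos 5: x in {3}, choose 3; 2->3 ok
  pos 6: y in {1,2}, choose 1; 3->1 ok
  pos 7: x in {3}, choose 3; 1->3 ok
  pos 8: y in {1,2}, choose 1; 3->1 ok
  pos 9: x in {3}, choose 3; 1->3 ok
  pos 10: x in {3}, choose 3; 3->3 ok
  pos 11: y in {1,2}, choose 1; 3->1 ok
  pos 12: z in {0}, choose 0; 1->0 ok
  pos 13: y in {1,2}, choose 2; 0->2 ok
  pos 14: x in {3}, choose 3; 2->3 ok
  pos 15: x in {3}, choose 3; 3->3 ok
  pos 16: y in {1,2}, choose 1; 3->1 ok
  pos 17: x in {3}, choose 3; 1->3 ok
  pos 18: x in {3}, choose 3; 3->3 ok
  pos 19: y in {1,2}, choose 2; 3->2 ok
  pos 20: y in {1,2}, choose 2; 2->2 ok
  pos 21: x in {3}, choose 3; 2->3 ok
  pos 22: y in {1,2}, choose 1; 3->1 ok
  pos 23: z in {0}, choose 0; 1->0 ok
  pos 24: y in {1,2}, choose 2; 0->2 ok
  pos 25: y in {1,2}, choose 2; 2->2 ok
  pos 26: x in {3}, choose 3; 2->3 ok
  pos 27: y in {1,2}, choose 2; 3->2 ok
  pos 28: y in {1,2}, choose 2; 2->2 ok
  pos 29: x in {3}, choose 3; 2->3 ok

0,0,0,0,2,3,1,3,1,3,3,1,0,2,3,3,1,3,3,2,2,3,1,0,2,2,3,2,2,3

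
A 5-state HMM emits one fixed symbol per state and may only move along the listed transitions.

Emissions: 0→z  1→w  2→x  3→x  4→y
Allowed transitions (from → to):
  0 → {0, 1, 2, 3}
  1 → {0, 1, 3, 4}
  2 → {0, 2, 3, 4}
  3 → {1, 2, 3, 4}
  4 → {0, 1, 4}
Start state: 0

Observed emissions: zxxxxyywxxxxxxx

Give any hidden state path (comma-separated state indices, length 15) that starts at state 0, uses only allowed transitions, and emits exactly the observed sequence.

  0: obs=z cand={0} pick 0 [start]
  1: obs=x cand={2,3} pick 3 [0->3 ok]
  2: obs=x cand={2,3} pick 2 [3->2 ok]
  3: obs=x cand={2,3} pick 2 [2->2 ok]
  4: obs=x cand={2,3} pick 2 [2->2 ok]
  5: obs=y cand={4} pick 4 [2->4 ok]
  6: obs=y cand={4} pick 4 [4->4 ok]
  7: obs=w cand={1} pick 1 [4->1 ok]
  8: obs=x cand={2,3} pick 3 [1->3 ok]
  9: obs=x cand={2,3} pick 2 [3->2 ok]
  10: obs=x cand={2,3} pick 2 [2->2 ok]
  11: obs=x cand={2,3} pick 2 [2->2 ok]
  12: obs=x cand={2,3} pick 3 [2->3 ok]
  13: obs=x cand={2,3} pick 2 [3->2 ok]
  14: obs=x cand={2,3} pick 3 [2->3 ok]

0,3,2,2,2,4,4,1,3,2,2,2,3,2,3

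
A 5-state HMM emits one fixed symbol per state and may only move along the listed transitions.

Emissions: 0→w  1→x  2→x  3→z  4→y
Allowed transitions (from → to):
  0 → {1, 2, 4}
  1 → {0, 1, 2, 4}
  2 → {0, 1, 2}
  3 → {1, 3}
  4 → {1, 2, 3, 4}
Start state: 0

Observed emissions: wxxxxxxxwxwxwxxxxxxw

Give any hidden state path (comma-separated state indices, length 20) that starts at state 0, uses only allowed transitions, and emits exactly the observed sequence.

  t0 'w' -> {0}, take 0 (start)
  t1 'x' -> {1,2}, take 2 (0->2 ok)
  t2 'x' -> {1,2}, take 2 (2->2 ok)
  t3 'x' -> {1,2}, take 1 (2->1 ok)
  t4 'x' -> {1,2}, take 2 (1->2 ok)
  t5 'x' -> {1,2}, take 2 (2->2 ok)
  t6 'x' -> {1,2}, take 2 (2->2 ok)
  t7 'x' -> {1,2}, take 2 (2->2 ok)
  t8 'w' -> {0}, take 0 (2->0 ok)
  t9 'x' -> {1,2}, take 2 (0->2 ok)
  t10 'w' -> {0}, take 0 (2->0 ok)
  t11 'x' -> {1,2}, take 1 (0->1 ok)
  t12 'w' -> {0}, take 0 (1->0 ok)
  t13 'x' -> {1,2}, take 1 (0->1 ok)
  t14 'x' -> {1,2}, take 2 (1->2 ok)
  t15 'x' -> {1,2}, take 1 (2->1 ok)
  t16 'x' -> {1,2}, take 1 (1->1 ok)
  t17 'x' -> {1,2}, take 2 (1->2 ok)
  t18 'x' -> {1,2}, take 1 (2->1 ok)
  t19 'w' -> {0}, take 0 (1->0 ok)

0,2,2,1,2,2,2,2,0,2,0,1,0,1,2,1,1,2,1,0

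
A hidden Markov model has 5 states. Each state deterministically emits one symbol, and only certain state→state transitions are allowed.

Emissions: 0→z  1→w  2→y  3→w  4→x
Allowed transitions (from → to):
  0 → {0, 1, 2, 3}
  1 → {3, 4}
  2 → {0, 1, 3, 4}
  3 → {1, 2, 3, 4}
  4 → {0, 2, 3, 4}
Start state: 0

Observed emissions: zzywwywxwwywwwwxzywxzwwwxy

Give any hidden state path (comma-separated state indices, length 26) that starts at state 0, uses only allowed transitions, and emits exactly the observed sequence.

0,0,2,3,3,2,1,4,3,3,2,1,3,3,1,4,0,2,1,4,0,1,3,1,4,2

  pos 0: z in {0}, choose 0; start
  pos 1: z in {0}, choose 0; 0->0 ok
  pos 2: y in {2}, choose 2; 0->2 ok
  pos 3: w in {1,3}, choose 3; 2->3 ok
  pos 4: w in {1,3}, choose 3; 3->3 ok
  pos 5: y in {2}, choose 2; 3->2 ok
  pos 6: w in {1,3}, choose 1; 2->1 ok
  pos 7: x in {4}, choose 4; 1->4 ok
  pos 8: w in {1,3}, choose 3; 4->3 ok
  pos 9: w in {1,3}, choose 3; 3->3 ok
  pos 10: y in {2}, choose 2; 3->2 ok
  pos 11: w in {1,3}, choose 1; 2->1 ok
  pos 12: w in {1,3}, choose 3; 1->3 ok
  pos 13: w in {1,3}, choose 3; 3->3 ok
  pos 14: w in {1,3}, choose 1; 3->1 ok
  pos 15: x in {4}, choose 4; 1->4 ok
  pos 16: z in {0}, choose 0; 4->0 ok
  pos 17: y in {2}, choose 2; 0->2 ok
  pos 18: w in {1,3}, choose 1; 2->1 ok
  pos 19: x in {4}, choose 4; 1->4 ok
  pos 20: z in {0}, choose 0; 4->0 ok
  pos 21: w in {1,3}, choose 1; 0->1 ok
  pos 22: w in {1,3}, choose 3; 1->3 ok
  pos 23: w in {1,3}, choose 1; 3->1 ok
  pos 24: x in {4}, choose 4; 1->4 ok
  pos 25: y in {2}, choose 2; 4->2 ok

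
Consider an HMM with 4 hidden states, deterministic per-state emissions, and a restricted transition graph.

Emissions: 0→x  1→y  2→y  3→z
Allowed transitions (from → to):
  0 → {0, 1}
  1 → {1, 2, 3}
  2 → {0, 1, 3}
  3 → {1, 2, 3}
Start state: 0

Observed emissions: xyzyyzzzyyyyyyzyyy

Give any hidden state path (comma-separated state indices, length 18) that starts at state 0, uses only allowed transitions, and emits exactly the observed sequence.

  0: obs=x cand={0} pick 0 [start]
  1: obs=y cand={1,2} pick 1 [0->1 ok]
  2: obs=z cand={3} pick 3 [1->3 ok]
  3: obs=y cand={1,2} pick 1 [3->1 ok]
  4: obs=y cand={1,2} pick 2 [1->2 ok]
  5: obs=z cand={3} pick 3 [2->3 ok]
  6: obs=z cand={3} pick 3 [3->3 ok]
  7: obs=z cand={3} pick 3 [3->3 ok]
  8: obs=y cand={1,2} pick 1 [3->1 ok]
  9: obs=y cand={1,2} pick 1 [1->1 ok]
  10: obs=y cand={1,2} pick 2 [1->2 ok]
  11: obs=y cand={1,2} pick 1 [2->1 ok]
  12: obs=y cand={1,2} pick 2 [1->2 ok]
  13: obs=y cand={1,2} pick 1 [2->1 ok]
  14: obs=z cand={3} pick 3 [1->3 ok]
  15: obs=y cand={1,2} pick 1 [3->1 ok]
  16: obs=y cand={1,2} pick 1 [1->1 ok]
  17: obs=y cand={1,2} pick 1 [1->1 ok]

0,1,3,1,2,3,3,3,1,1,2,1,2,1,3,1,1,1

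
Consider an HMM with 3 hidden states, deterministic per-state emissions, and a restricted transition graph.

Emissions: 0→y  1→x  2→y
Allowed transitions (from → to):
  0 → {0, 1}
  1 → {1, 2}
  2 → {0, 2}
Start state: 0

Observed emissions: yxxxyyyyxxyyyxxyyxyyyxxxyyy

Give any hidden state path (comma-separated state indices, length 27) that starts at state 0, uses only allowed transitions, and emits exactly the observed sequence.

0,1,1,1,2,2,2,0,1,1,2,2,0,1,1,2,0,1,2,2,0,1,1,1,2,0,0

  0: obs=y cand={0,2} pick 0 [start]
  1: obs=x cand={1} pick 1 [0->1 ok]
  2: obs=x cand={1} pick 1 [1->1 ok]
  3: obs=x cand={1} pick 1 [1->1 ok]
  4: obs=y cand={0,2} pick 2 [1->2 ok]
  5: obs=y cand={0,2} pick 2 [2->2 ok]
  6: obs=y cand={0,2} pick 2 [2->2 ok]
  7: obs=y cand={0,2} pick 0 [2->0 ok]
  8: obs=x cand={1} pick 1 [0->1 ok]
  9: obs=x cand={1} pick 1 [1->1 ok]
  10: obs=y cand={0,2} pick 2 [1->2 ok]
  11: obs=y cand={0,2} pick 2 [2->2 ok]
  12: obs=y cand={0,2} pick 0 [2->0 ok]
  13: obs=x cand={1} pick 1 [0->1 ok]
  14: obs=x cand={1} pick 1 [1->1 ok]
  15: obs=y cand={0,2} pick 2 [1->2 ok]
  16: obs=y cand={0,2} pick 0 [2->0 ok]
  17: obs=x cand={1} pick 1 [0->1 ok]
  18: obs=y cand={0,2} pick 2 [1->2 ok]
  19: obs=y cand={0,2} pick 2 [2->2 ok]
  20: obs=y cand={0,2} pick 0 [2->0 ok]
  21: obs=x cand={1} pick 1 [0->1 ok]
  22: obs=x cand={1} pick 1 [1->1 ok]
  23: obs=x cand={1} pick 1 [1->1 ok]
  24: obs=y cand={0,2} pick 2 [1->2 ok]
  25: obs=y cand={0,2} pick 0 [2->0 ok]
  26: obs=y cand={0,2} pick 0 [0->0 ok]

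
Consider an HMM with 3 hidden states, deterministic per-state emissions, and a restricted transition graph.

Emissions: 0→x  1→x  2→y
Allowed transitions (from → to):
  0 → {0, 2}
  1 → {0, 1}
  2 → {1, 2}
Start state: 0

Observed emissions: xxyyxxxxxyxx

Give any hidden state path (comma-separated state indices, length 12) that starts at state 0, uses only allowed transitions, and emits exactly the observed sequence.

0,0,2,2,1,1,1,1,0,2,1,0

  [0] x  {0,1}  => 0  start
  [1] x  {0,1}  => 0  0->0 ok
  [2] y  {2}  => 2  0->2 ok
  [3] y  {2}  => 2  2->2 ok
  [4] x  {0,1}  => 1  2->1 ok
  [5] x  {0,1}  => 1  1->1 ok
  [6] x  {0,1}  => 1  1->1 ok
  [7] x  {0,1}  => 1  1->1 ok
  [8] x  {0,1}  => 0  1->0 ok
  [9] y  {2}  => 2  0->2 ok
  [10] x  {0,1}  => 1  2->1 ok
  [11] x  {0,1}  => 0  1->0 ok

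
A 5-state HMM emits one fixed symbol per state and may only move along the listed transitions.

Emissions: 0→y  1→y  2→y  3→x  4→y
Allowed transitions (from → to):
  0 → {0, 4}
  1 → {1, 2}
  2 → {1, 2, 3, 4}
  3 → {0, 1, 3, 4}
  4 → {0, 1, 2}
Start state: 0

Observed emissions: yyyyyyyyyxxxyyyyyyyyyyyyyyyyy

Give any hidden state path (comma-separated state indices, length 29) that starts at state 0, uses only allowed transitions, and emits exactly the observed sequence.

  pos 0: y in {0,1,2,4}, choose 0; start
  pos 1: y in {0,1,2,4}, choose 4; 0->4 ok
  pos 2: y in {0,1,2,4}, choose 2; 4->2 ok
  pos 3: y in {0,1,2,4}, choose 2; 2->2 ok
  pos 4: y in {0,1,2,4}, choose 4; 2->4 ok
  pos 5: y in {0,1,2,4}, choose 2; 4->2 ok
  pos 6: y in {0,1,2,4}, choose 2; 2->2 ok
  pos 7: y in {0,1,2,4}, choose 1; 2->1 ok
  pos 8: y in {0,1,2,4}, choose 2; 1->2 ok
  pos 9: x in {3}, choose 3; 2->3 ok
  pos 10: x in {3}, choose 3; 3->3 ok
  pos 11: x in {3}, choose 3; 3->3 ok
  pos 12: y in {0,1,2,4}, choose 4; 3->4 ok
  pos 13: y in {0,1,2,4}, choose 0; 4->0 ok
  pos 14: y in {0,1,2,4}, choose 4; 0->4 ok
  pos 15: y in {0,1,2,4}, choose 2; 4->2 ok
  pos 16: y in {0,1,2,4}, choose 1; 2->1 ok
  pos 17: y in {0,1,2,4}, choose 2; 1->2 ok
  pos 18: y in {0,1,2,4}, choose 4; 2->4 ok
  pos 19: y in {0,1,2,4}, choose 1; 4->1 ok
  pos 20: y in {0,1,2,4}, choose 1; 1->1 ok
  pos 21: y in {0,1,2,4}, choose 2; 1->2 ok
  pos 22: y in {0,1,2,4}, choose 1; 2->1 ok
  pos 23: y in {0,1,2,4}, choose 1; 1->1 ok
  pos 24: y in {0,1,2,4}, choose 1; 1->1 ok
  pos 25: y in {0,1,2,4}, choose 1; 1->1 ok
  pos 26: y in {0,1,2,4}, choose 2; 1->2 ok
  pos 27: y in {0,1,2,4}, choose 4; 2->4 ok
  pos 28: y in {0,1,2,4}, choose 0; 4->0 ok

0,4,2,2,4,2,2,1,2,3,3,3,4,0,4,2,1,2,4,1,1,2,1,1,1,1,2,4,0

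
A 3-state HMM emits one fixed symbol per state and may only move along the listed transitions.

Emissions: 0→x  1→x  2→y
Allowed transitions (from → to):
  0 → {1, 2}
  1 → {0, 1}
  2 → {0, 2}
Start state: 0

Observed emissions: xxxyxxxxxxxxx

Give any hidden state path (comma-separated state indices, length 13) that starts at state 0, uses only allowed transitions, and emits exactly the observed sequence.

  0: obs=x cand={0,1} pick 0 [start]
  1: obs=x cand={0,1} pick 1 [0->1 ok]
  2: obs=x cand={0,1} pick 0 [1->0 ok]
  3: obs=y cand={2} pick 2 [0->2 ok]
  4: obs=x cand={0,1} pick 0 [2->0 ok]
  5: obs=x cand={0,1} pick 1 [0->1 ok]
  6: obs=x cand={0,1} pick 1 [1->1 ok]
  7: obs=x cand={0,1} pick 0 [1->0 ok]
  8: obs=x cand={0,1} pick 1 [0->1 ok]
  9: obs=x cand={0,1} pick 0 [1->0 ok]
  10: obs=x cand={0,1} pick 1 [0->1 ok]
  11: obs=x cand={0,1} pick 1 [1->1 ok]
  12: obs=x cand={0,1} pick 0 [1->0 ok]

0,1,0,2,0,1,1,0,1,0,1,1,0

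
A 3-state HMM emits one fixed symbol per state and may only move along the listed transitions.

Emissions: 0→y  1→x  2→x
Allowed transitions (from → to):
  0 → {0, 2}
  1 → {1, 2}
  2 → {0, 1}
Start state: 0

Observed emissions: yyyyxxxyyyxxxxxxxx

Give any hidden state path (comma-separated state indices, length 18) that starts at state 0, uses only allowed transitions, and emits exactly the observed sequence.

  pos 0: y in {0}, choose 0; start
  pos 1: y in {0}, choose 0; 0->0 ok
  pos 2: y in {0}, choose 0; 0->0 ok
  pos 3: y in {0}, choose 0; 0->0 ok
  pos 4: x in {1,2}, choose 2; 0->2 ok
  pos 5: x in {1,2}, choose 1; 2->1 ok
  pos 6: x in {1,2}, choose 2; 1->2 ok
  pos 7: y in {0}, choose 0; 2->0 ok
  pos 8: y in {0}, choose 0; 0->0 ok
  pos 9: y in {0}, choose 0; 0->0 ok
  pos 10: x in {1,2}, choose 2; 0->2 ok
  pos 11: x in {1,2}, choose 1; 2->1 ok
  pos 12: x in {1,2}, choose 1; 1->1 ok
  pos 13: x in {1,2}, choose 1; 1->1 ok
  pos 14: x in {1,2}, choose 1; 1->1 ok
  pos 15: x in {1,2}, choose 1; 1->1 ok
  pos 16: x in {1,2}, choose 2; 1->2 ok
  pos 17: x in {1,2}, choose 1; 2->1 ok

0,0,0,0,2,1,2,0,0,0,2,1,1,1,1,1,2,1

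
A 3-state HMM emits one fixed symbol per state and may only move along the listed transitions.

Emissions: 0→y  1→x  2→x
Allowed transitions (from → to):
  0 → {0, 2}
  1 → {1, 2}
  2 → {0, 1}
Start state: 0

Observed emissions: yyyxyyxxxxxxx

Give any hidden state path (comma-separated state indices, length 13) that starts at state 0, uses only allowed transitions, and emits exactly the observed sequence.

0,0,0,2,0,0,2,1,1,1,1,2,1

  0: obs=y cand={0} pick 0 [start]
  1: obs=y cand={0} pick 0 [0->0 ok]
  2: obs=y cand={0} pick 0 [0->0 ok]
  3: obs=x cand={1,2} pick 2 [0->2 ok]
  4: obs=y cand={0} pick 0 [2->0 ok]
  5: obs=y cand={0} pick 0 [0->0 ok]
  6: obs=x cand={1,2} pick 2 [0->2 ok]
  7: obs=x cand={1,2} pick 1 [2->1 ok]
  8: obs=x cand={1,2} pick 1 [1->1 ok]
  9: obs=x cand={1,2} pick 1 [1->1 ok]
  10: obs=x cand={1,2} pick 1 [1->1 ok]
  11: obs=x cand={1,2} pick 2 [1->2 ok]
  12: obs=x cand={1,2} pick 1 [2->1 ok]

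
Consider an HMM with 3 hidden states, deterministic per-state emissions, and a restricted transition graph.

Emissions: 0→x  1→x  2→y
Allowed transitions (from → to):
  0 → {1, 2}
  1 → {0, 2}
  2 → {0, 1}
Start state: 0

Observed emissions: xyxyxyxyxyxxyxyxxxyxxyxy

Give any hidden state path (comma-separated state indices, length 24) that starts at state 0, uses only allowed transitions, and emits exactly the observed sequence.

0,2,1,2,1,2,0,2,0,2,1,0,2,0,2,1,0,1,2,1,0,2,1,2

  [0] x  {0,1}  => 0  start
  [1] y  {2}  => 2  0->2 ok
  [2] x  {0,1}  => 1  2->1 ok
  [3] y  {2}  => 2  1->2 ok
  [4] x  {0,1}  => 1  2->1 ok
  [5] y  {2}  => 2  1->2 ok
  [6] x  {0,1}  => 0  2->0 ok
  [7] y  {2}  => 2  0->2 ok
  [8] x  {0,1}  => 0  2->0 ok
  [9] y  {2}  => 2  0->2 ok
  [10] x  {0,1}  => 1  2->1 ok
  [11] x  {0,1}  => 0  1->0 ok
  [12] y  {2}  => 2  0->2 ok
  [13] x  {0,1}  => 0  2->0 ok
  [14] y  {2}  => 2  0->2 ok
  [15] x  {0,1}  => 1  2->1 ok
  [16] x  {0,1}  => 0  1->0 ok
  [17] x  {0,1}  => 1  0->1 ok
  [18] y  {2}  => 2  1->2 ok
  [19] x  {0,1}  => 1  2->1 ok
  [20] x  {0,1}  => 0  1->0 ok
  [21] y  {2}  => 2  0->2 ok
  [22] x  {0,1}  => 1  2->1 ok
  [23] y  {2}  => 2  1->2 ok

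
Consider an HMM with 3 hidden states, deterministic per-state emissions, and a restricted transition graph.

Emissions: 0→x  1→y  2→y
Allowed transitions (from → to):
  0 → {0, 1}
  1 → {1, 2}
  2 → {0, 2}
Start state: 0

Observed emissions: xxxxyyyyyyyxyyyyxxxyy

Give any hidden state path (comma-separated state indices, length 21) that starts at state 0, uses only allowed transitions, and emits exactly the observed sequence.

  0: obs=x cand={0} pick 0 [start]
  1: obs=x cand={0} pick 0 [0->0 ok]
  2: obs=x cand={0} pick 0 [0->0 ok]
  3: obs=x cand={0} pick 0 [0->0 ok]
  4: obs=y cand={1,2} pick 1 [0->1 ok]
  5: obs=y cand={1,2} pick 1 [1->1 ok]
  6: obs=y cand={1,2} pick 1 [1->1 ok]
  7: obs=y cand={1,2} pick 1 [1->1 ok]
  8: obs=y cand={1,2} pick 2 [1->2 ok]
  9: obs=y cand={1,2} pick 2 [2->2 ok]
  10: obs=y cand={1,2} pick 2 [2->2 ok]
  11: obs=x cand={0} pick 0 [2->0 ok]
  12: obs=y cand={1,2} pick 1 [0->1 ok]
  13: obs=y cand={1,2} pick 1 [1->1 ok]
  14: obs=y cand={1,2} pick 1 [1->1 ok]
  15: obs=y cand={1,2} pick 2 [1->2 ok]
  16: obs=x cand={0} pick 0 [2->0 ok]
  17: obs=x cand={0} pick 0 [0->0 ok]
  18: obs=x cand={0} pick 0 [0->0 ok]
  19: obs=y cand={1,2} pick 1 [0->1 ok]
  20: obs=y cand={1,2} pick 1 [1->1 ok]

0,0,0,0,1,1,1,1,2,2,2,0,1,1,1,2,0,0,0,1,1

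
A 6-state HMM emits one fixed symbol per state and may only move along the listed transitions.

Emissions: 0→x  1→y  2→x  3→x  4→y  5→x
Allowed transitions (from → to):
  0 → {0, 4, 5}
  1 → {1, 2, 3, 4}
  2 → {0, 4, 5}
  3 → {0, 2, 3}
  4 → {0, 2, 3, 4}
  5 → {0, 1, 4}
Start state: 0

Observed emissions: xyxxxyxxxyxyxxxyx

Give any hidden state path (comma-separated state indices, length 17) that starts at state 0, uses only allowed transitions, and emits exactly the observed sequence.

  t0 'x' -> {0,2,3,5}, take 0 (start)
  t1 'y' -> {1,4}, take 4 (0->4 ok)
  t2 'x' -> {0,2,3,5}, take 3 (4->3 ok)
  t3 'x' -> {0,2,3,5}, take 3 (3->3 ok)
  t4 'x' -> {0,2,3,5}, take 2 (3->2 ok)
  t5 'y' -> {1,4}, take 4 (2->4 ok)
  t6 'x' -> {0,2,3,5}, take 3 (4->3 ok)
  t7 'x' -> {0,2,3,5}, take 0 (3->0 ok)
  t8 'x' -> {0,2,3,5}, take 5 (0->5 ok)
  t9 'y' -> {1,4}, take 1 (5->1 ok)
  t10 'x' -> {0,2,3,5}, take 2 (1->2 ok)
  t11 'y' -> {1,4}, take 4 (2->4 ok)
  t12 'x' -> {0,2,3,5}, take 3 (4->3 ok)
  t13 'x' -> {0,2,3,5}, take 0 (3->0 ok)
  t14 'x' -> {0,2,3,5}, take 5 (0->5 ok)
  t15 'y' -> {1,4}, take 1 (5->1 ok)
  t16 'x' -> {0,2,3,5}, take 3 (1->3 ok)

0,4,3,3,2,4,3,0,5,1,2,4,3,0,5,1,3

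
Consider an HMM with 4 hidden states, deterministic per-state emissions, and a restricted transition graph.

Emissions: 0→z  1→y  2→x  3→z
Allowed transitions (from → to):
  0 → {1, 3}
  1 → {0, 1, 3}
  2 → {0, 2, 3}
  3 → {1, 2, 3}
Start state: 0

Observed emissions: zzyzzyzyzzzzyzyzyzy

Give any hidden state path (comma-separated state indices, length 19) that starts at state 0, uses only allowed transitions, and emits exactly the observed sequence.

0,3,1,0,3,1,0,1,0,3,3,3,1,0,1,0,1,0,1

  0: obs=z cand={0,3} pick 0 [start]
  1: obs=z cand={0,3} pick 3 [0->3 ok]
  2: obs=y cand={1} pick 1 [3->1 ok]
  3: obs=z cand={0,3} pick 0 [1->0 ok]
  4: obs=z cand={0,3} pick 3 [0->3 ok]
  5: obs=y cand={1} pick 1 [3->1 ok]
  6: obs=z cand={0,3} pick 0 [1->0 ok]
  7: obs=y cand={1} pick 1 [0->1 ok]
  8: obs=z cand={0,3} pick 0 [1->0 ok]
  9: obs=z cand={0,3} pick 3 [0->3 ok]
  10: obs=z cand={0,3} pick 3 [3->3 ok]
  11: obs=z cand={0,3} pick 3 [3->3 ok]
  12: obs=y cand={1} pick 1 [3->1 ok]
  13: obs=z cand={0,3} pick 0 [1->0 ok]
  14: obs=y cand={1} pick 1 [0->1 ok]
  15: obs=z cand={0,3} pick 0 [1->0 ok]
  16: obs=y cand={1} pick 1 [0->1 ok]
  17: obs=z cand={0,3} pick 0 [1->0 ok]
  18: obs=y cand={1} pick 1 [0->1 ok]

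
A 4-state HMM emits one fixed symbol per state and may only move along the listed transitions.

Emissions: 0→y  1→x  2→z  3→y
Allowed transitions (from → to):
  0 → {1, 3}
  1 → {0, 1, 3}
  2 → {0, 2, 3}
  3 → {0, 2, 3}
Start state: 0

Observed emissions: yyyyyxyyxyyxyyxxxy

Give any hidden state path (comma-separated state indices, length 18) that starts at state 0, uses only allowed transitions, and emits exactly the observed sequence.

  pos 0: y in {0,3}, choose 0; start
  pos 1: y in {0,3}, choose 3; 0->3 ok
  pos 2: y in {0,3}, choose 3; 3->3 ok
  pos 3: y in {0,3}, choose 3; 3->3 ok
  pos 4: y in {0,3}, choose 0; 3->0 ok
  pos 5: x in {1}, choose 1; 0->1 ok
  pos 6: y in {0,3}, choose 3; 1->3 ok
  pos 7: y in {0,3}, choose 0; 3->0 ok
  pos 8: x in {1}, choose 1; 0->1 ok
  pos 9: y in {0,3}, choose 3; 1->3 ok
  pos 10: y in {0,3}, choose 0; 3->0 ok
  pos 11: x in {1}, choose 1; 0->1 ok
  pos 12: y in {0,3}, choose 3; 1->3 ok
  pos 13: y in {0,3}, choose 0; 3->0 ok
  pos 14: x in {1}, choose 1; 0->1 ok
  pos 15: x in {1}, choose 1; 1->1 ok
  pos 16: x in {1}, choose 1; 1->1 ok
  pos 17: y in {0,3}, choose 0; 1->0 ok

0,3,3,3,0,1,3,0,1,3,0,1,3,0,1,1,1,0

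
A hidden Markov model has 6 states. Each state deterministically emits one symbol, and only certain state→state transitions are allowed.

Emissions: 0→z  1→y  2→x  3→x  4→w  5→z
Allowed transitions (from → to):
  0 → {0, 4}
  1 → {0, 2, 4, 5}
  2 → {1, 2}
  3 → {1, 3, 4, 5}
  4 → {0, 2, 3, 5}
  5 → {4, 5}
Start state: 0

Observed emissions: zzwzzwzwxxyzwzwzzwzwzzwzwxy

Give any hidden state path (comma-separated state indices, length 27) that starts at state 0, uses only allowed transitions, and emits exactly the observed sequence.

0,0,4,5,5,4,5,4,3,3,1,5,4,0,4,5,5,4,5,4,5,5,4,0,4,3,1

  pos 0: z in {0,5}, choose 0; start
  pos 1: z in {0,5}, choose 0; 0->0 ok
  pos 2: w in {4}, choose 4; 0->4 ok
  pos 3: z in {0,5}, choose 5; 4->5 ok
  pos 4: z in {0,5}, choose 5; 5->5 ok
  pos 5: w in {4}, choose 4; 5->4 ok
  pos 6: z in {0,5}, choose 5; 4->5 ok
  pos 7: w in {4}, choose 4; 5->4 ok
  pos 8: x in {2,3}, choose 3; 4->3 ok
  pos 9: x in {2,3}, choose 3; 3->3 ok
  pos 10: y in {1}, choose 1; 3->1 ok
  pos 11: z in {0,5}, choose 5; 1->5 ok
  pos 12: w in {4}, choose 4; 5->4 ok
  pos 13: z in {0,5}, choose 0; 4->0 ok
  pos 14: w in {4}, choose 4; 0->4 ok
  pos 15: z in {0,5}, choose 5; 4->5 ok
  pos 16: z in {0,5}, choose 5; 5->5 ok
  pos 17: w in {4}, choose 4; 5->4 ok
  pos 18: z in {0,5}, choose 5; 4->5 ok
  pos 19: w in {4}, choose 4; 5->4 ok
  pos 20: z in {0,5}, choose 5; 4->5 ok
  pos 21: z in {0,5}, choose 5; 5->5 ok
  pos 22: w in {4}, choose 4; 5->4 ok
  pos 23: z in {0,5}, choose 0; 4->0 ok
  pos 24: w in {4}, choose 4; 0->4 ok
  pos 25: x in {2,3}, choose 3; 4->3 ok
  pos 26: y in {1}, choose 1; 3->1 ok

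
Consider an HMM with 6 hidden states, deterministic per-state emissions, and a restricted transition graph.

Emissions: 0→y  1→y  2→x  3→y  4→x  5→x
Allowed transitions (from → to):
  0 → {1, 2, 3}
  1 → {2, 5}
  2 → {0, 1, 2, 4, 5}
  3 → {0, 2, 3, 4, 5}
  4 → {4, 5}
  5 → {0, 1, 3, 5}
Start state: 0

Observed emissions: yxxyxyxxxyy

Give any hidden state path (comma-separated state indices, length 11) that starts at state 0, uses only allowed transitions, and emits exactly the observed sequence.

  0: obs=y cand={0,1,3} pick 0 [start]
  1: obs=x cand={2,4,5} pick 2 [0->2 ok]
  2: obs=x cand={2,4,5} pick 5 [2->5 ok]
  3: obs=y cand={0,1,3} pick 3 [5->3 ok]
  4: obs=x cand={2,4,5} pick 2 [3->2 ok]
  5: obs=y cand={0,1,3} pick 0 [2->0 ok]
  6: obs=x cand={2,4,5} pick 2 [0->2 ok]
  7: obs=x cand={2,4,5} pick 2 [2->2 ok]
  8: obs=x cand={2,4,5} pick 2 [2->2 ok]
  9: obs=y cand={0,1,3} pick 0 [2->0 ok]
  10: obs=y cand={0,1,3} pick 3 [0->3 ok]

0,2,5,3,2,0,2,2,2,0,3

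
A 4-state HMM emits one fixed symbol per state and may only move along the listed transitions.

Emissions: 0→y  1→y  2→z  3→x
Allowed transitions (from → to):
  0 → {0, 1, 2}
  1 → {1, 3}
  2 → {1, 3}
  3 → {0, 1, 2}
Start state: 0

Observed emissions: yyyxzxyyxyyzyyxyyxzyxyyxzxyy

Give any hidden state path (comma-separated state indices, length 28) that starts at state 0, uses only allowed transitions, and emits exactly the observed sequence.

0,1,1,3,2,3,0,1,3,0,0,2,1,1,3,1,1,3,2,1,3,0,1,3,2,3,1,1

  [0] y  {0,1}  => 0  start
  [1] y  {0,1}  => 1  0->1 ok
  [2] y  {0,1}  => 1  1->1 ok
  [3] x  {3}  => 3  1->3 ok
  [4] z  {2}  => 2  3->2 ok
  [5] x  {3}  => 3  2->3 ok
  [6] y  {0,1}  => 0  3->0 ok
  [7] y  {0,1}  => 1  0->1 ok
  [8] x  {3}  => 3  1->3 ok
  [9] y  {0,1}  => 0  3->0 ok
  [10] y  {0,1}  => 0  0->0 ok
  [11] z  {2}  => 2  0->2 ok
  [12] y  {0,1}  => 1  2->1 ok
  [13] y  {0,1}  => 1  1->1 ok
  [14] x  {3}  => 3  1->3 ok
  [15] y  {0,1}  => 1  3->1 ok
  [16] y  {0,1}  => 1  1->1 ok
  [17] x  {3}  => 3  1->3 ok
  [18] z  {2}  => 2  3->2 ok
  [19] y  {0,1}  => 1  2->1 ok
  [20] x  {3}  => 3  1->3 ok
  [21] y  {0,1}  => 0  3->0 ok
  [22] y  {0,1}  => 1  0->1 ok
  [23] x  {3}  => 3  1->3 ok
  [24] z  {2}  => 2  3->2 ok
  [25] x  {3}  => 3  2->3 ok
  [26] y  {0,1}  => 1  3->1 ok
  [27] y  {0,1}  => 1  1->1 ok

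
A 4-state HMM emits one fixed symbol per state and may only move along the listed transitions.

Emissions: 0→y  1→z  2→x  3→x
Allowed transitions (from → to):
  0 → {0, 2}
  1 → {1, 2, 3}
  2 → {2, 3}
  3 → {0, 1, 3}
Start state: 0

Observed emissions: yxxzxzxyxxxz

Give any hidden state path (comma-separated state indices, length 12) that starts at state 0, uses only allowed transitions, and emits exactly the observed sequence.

  pos 0: y in {0}, choose 0; start
  pos 1: x in {2,3}, choose 2; 0->2 ok
  pos 2: x in {2,3}, choose 3; 2->3 ok
  pos 3: z in {1}, choose 1; 3->1 ok
  pos 4: x in {2,3}, choose 3; 1->3 ok
  pos 5: z in {1}, choose 1; 3->1 ok
  pos 6: x in {2,3}, choose 3; 1->3 ok
  pos 7: y in {0}, choose 0; 3->0 ok
  pos 8: x in {2,3}, choose 2; 0->2 ok
  pos 9: x in {2,3}, choose 2; 2->2 ok
  pos 10: x in {2,3}, choose 3; 2->3 ok
  pos 11: z in {1}, choose 1; 3->1 ok

0,2,3,1,3,1,3,0,2,2,3,1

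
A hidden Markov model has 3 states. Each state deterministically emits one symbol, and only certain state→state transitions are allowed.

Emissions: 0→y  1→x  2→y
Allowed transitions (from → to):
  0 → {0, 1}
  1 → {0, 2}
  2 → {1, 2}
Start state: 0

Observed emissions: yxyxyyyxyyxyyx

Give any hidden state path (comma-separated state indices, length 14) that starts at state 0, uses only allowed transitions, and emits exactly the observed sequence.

0,1,0,1,0,0,0,1,2,2,1,0,0,1

  t0 'y' -> {0,2}, take 0 (start)
  t1 'x' -> {1}, take 1 (0->1 ok)
  t2 'y' -> {0,2}, take 0 (1->0 ok)
  t3 'x' -> {1}, take 1 (0->1 ok)
  t4 'y' -> {0,2}, take 0 (1->0 ok)
  t5 'y' -> {0,2}, take 0 (0->0 ok)
  t6 'y' -> {0,2}, take 0 (0->0 ok)
  t7 'x' -> {1}, take 1 (0->1 ok)
  t8 'y' -> {0,2}, take 2 (1->2 ok)
  t9 'y' -> {0,2}, take 2 (2->2 ok)
  t10 'x' -> {1}, take 1 (2->1 ok)
  t11 'y' -> {0,2}, take 0 (1->0 ok)
  t12 'y' -> {0,2}, take 0 (0->0 ok)
  t13 'x' -> {1}, take 1 (0->1 ok)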